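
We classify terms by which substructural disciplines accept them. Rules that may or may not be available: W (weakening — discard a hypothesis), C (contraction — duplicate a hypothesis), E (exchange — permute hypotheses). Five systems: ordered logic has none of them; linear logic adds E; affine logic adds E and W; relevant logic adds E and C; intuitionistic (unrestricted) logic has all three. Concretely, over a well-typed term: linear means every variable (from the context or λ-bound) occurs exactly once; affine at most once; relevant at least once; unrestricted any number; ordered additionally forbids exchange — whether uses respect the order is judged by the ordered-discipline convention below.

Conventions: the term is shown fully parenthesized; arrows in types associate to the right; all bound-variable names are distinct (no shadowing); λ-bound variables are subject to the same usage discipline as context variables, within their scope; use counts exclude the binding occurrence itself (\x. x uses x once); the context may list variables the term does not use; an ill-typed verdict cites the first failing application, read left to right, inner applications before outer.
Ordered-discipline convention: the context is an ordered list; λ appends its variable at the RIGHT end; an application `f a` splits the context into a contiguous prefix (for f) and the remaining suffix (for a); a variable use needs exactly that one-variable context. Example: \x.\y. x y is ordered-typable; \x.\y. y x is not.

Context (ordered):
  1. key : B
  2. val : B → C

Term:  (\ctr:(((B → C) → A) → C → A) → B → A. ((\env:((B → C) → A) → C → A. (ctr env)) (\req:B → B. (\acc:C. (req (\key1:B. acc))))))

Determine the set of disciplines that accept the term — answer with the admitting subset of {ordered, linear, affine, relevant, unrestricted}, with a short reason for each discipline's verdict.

admitted by: none
usage: key: 0×, val: 0×, ctr (bound): 1×, env (bound): 1×, req (bound): 1×, acc (bound): 1×, key1 (bound): 0×
uses in reading order: ctr, env, req, acc
typing: ill-typed: argument of type B → C where B is required
ordered: ✗, the type mismatch rejects it
linear: ✗, not simply typable
affine: ✗, fails simple typing
relevant: ✗, a type mismatch blocks all five
unrestricted: ✗, the type mismatch rejects it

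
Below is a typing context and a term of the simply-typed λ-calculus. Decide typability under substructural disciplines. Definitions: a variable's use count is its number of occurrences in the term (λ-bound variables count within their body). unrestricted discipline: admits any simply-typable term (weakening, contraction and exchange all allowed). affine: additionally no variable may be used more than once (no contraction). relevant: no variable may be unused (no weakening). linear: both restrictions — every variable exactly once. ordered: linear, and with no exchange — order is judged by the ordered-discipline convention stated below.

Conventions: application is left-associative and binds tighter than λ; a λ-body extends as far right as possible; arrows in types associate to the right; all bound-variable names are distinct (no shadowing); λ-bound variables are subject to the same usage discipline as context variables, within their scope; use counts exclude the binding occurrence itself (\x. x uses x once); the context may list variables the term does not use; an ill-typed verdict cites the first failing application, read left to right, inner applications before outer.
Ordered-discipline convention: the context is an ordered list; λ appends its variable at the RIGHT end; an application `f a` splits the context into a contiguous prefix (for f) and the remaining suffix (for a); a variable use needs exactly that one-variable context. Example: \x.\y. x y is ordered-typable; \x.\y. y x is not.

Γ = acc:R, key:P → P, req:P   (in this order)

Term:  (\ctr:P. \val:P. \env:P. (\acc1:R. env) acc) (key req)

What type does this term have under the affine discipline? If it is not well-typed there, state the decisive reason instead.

term : P → P → P
counts: acc: 1×; key: 1×; req: 1×; ctr [bound]: 0×; val [bound]: 0×; env [bound]: 1×; acc1 [bound]: 0×
order of uses: env, acc, key, req
typing: the term checks, with type P → P → P
per-discipline verdicts: ordered ✗ | linear ✗ | affine ✓ | relevant ✗ | unrestricted ✓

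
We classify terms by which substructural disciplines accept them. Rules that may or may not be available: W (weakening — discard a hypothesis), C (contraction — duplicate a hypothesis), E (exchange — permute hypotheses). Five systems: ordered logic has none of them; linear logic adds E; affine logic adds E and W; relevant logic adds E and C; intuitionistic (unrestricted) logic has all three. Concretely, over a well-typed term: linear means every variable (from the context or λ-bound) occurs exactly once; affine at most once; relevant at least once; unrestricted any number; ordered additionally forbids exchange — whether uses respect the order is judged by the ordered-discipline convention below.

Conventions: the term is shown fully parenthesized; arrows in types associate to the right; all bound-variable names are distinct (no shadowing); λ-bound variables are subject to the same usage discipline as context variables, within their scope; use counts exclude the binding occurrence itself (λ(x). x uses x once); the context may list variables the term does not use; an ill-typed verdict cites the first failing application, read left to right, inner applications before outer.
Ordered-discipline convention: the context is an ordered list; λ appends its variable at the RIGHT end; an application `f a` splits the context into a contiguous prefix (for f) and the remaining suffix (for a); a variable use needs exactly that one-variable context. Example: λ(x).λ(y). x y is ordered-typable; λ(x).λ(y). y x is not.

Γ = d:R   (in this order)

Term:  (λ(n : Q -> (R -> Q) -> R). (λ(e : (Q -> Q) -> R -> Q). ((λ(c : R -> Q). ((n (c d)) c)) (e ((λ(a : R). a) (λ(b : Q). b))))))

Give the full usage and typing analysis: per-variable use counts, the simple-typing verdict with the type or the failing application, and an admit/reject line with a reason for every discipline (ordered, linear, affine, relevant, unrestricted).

variable uses: d ×1; n [bound] ×1; e [bound] ×1; c [bound] ×2; a [bound] ×1; b [bound] ×1
order of uses: n, c, d, c, e, a, b
typing: ill-typed: an argument Q -> Q mismatches the expected R
ordered: ✗, fails simple typing
linear: ✗, a type mismatch blocks all five
affine: ✗, the type mismatch rejects it
relevant: ✗, not simply typable
unrestricted: ✗, fails simple typing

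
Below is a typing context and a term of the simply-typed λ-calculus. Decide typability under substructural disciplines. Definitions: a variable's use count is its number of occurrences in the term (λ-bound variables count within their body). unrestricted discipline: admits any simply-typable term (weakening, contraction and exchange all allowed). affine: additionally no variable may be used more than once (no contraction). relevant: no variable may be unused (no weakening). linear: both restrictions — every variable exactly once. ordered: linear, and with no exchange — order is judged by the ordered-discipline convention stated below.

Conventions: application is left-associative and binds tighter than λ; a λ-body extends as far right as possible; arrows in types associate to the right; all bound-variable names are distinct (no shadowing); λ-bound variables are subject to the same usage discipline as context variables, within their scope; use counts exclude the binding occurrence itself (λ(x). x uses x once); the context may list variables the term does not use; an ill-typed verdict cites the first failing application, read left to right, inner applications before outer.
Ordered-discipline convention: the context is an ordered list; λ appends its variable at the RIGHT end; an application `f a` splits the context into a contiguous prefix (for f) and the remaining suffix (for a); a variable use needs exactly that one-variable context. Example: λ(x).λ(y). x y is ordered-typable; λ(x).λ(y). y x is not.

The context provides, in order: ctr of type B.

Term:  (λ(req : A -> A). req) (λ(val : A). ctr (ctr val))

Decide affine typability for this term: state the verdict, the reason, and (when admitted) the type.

no — fails simple typing
use counts: ctr=2; req (λ-bound)=1; val (λ-bound)=1
order of uses: req, ctr, ctr, val
typing: ill-typed: non-arrow in function slot: B
all disciplines: ordered ✗, linear ✗, affine ✗, relevant ✗, unrestricted ✗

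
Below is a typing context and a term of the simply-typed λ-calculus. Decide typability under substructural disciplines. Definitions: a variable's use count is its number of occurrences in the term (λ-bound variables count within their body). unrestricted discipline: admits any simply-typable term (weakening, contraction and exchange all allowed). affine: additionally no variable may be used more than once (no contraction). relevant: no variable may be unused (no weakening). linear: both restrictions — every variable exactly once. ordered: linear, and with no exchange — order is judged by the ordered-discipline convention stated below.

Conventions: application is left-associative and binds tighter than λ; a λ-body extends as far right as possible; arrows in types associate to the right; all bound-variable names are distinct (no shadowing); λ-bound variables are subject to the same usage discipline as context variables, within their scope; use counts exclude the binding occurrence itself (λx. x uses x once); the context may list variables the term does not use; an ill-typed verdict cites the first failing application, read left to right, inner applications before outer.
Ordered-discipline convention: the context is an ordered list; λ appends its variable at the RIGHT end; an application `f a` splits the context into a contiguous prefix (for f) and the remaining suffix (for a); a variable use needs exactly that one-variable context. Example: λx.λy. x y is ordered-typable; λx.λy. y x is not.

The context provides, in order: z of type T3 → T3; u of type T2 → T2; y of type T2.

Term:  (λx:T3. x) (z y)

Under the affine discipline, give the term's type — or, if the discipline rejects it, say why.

not well-typed under affine — fails simple typing
use counts: z: 1; u: 0; y: 1; x (bound): 1
order of uses: x, z, y
typing: ill-typed: a function awaiting T3 gets T2
across the five disciplines: ordered ✗ · linear ✗ · affine ✗ · relevant ✗ · unrestricted ✗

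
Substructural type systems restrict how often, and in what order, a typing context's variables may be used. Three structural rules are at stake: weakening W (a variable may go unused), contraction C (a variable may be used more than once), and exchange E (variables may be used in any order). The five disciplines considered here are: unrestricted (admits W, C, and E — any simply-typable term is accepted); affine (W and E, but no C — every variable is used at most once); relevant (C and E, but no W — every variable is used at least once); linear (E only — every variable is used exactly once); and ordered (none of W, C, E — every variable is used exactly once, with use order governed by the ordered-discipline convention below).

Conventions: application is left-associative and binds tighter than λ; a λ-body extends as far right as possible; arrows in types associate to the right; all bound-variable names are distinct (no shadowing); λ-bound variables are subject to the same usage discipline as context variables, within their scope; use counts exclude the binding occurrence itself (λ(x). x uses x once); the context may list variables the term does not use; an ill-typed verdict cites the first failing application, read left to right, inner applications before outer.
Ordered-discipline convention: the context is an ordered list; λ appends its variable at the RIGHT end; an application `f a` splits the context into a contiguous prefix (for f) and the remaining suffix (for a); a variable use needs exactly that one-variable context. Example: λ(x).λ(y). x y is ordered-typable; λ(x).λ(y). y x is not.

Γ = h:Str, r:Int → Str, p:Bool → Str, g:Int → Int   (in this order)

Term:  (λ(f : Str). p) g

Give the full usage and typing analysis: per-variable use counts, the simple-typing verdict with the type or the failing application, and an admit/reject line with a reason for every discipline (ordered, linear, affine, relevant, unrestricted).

usage: h: 0; r: 0; p: 1; g: 1; f [bound]: 0
use order (left to right): p, g
typing: ill-typed: argument of type Int → Int where Str is required
ordered ✗ (a type mismatch blocks all five)
linear ✗ (the type mismatch rejects it)
affine ✗ (not simply typable)
relevant ✗ (fails simple typing)
unrestricted ✗ (a type mismatch blocks all five)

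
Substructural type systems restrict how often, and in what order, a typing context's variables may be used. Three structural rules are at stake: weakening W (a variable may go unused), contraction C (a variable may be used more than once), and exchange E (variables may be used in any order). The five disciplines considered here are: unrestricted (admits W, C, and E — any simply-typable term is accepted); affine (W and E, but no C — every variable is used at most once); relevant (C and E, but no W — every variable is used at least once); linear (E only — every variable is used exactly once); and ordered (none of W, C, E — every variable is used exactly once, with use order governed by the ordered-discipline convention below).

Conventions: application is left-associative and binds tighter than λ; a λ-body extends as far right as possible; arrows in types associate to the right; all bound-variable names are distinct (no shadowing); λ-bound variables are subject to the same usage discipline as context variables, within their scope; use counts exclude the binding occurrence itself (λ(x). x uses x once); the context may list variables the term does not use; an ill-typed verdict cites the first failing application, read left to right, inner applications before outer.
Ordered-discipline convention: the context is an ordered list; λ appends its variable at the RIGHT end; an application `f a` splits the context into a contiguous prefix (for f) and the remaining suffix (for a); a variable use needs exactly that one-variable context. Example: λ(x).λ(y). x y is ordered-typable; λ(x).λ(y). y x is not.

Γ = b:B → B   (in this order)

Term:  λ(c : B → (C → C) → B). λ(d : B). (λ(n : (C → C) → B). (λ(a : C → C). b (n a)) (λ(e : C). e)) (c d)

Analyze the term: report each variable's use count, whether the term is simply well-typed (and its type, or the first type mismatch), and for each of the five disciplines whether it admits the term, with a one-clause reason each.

counts: b ×1, c (λ-bound) ×1, d (λ-bound) ×1, n (λ-bound) ×1, a (λ-bound) ×1, e (λ-bound) ×1
left-to-right use order: b, n, a, e, c, d
typing: ✓ — (B → (C → C) → B) → B → B
ordered ✓ (b, c, d, n, a, e once each; derivable with no W/C/E)
linear ✓ (b, c, d, n, a, e: one use apiece)
affine ✓ (no duplicate uses among b, c, d, n, a, e)
relevant ✓ (b, c, d, n, a, e: all used, weakening unneeded)
unrestricted ✓ (well-typed at (B → (C → C) → B) → B → B; no restrictions here)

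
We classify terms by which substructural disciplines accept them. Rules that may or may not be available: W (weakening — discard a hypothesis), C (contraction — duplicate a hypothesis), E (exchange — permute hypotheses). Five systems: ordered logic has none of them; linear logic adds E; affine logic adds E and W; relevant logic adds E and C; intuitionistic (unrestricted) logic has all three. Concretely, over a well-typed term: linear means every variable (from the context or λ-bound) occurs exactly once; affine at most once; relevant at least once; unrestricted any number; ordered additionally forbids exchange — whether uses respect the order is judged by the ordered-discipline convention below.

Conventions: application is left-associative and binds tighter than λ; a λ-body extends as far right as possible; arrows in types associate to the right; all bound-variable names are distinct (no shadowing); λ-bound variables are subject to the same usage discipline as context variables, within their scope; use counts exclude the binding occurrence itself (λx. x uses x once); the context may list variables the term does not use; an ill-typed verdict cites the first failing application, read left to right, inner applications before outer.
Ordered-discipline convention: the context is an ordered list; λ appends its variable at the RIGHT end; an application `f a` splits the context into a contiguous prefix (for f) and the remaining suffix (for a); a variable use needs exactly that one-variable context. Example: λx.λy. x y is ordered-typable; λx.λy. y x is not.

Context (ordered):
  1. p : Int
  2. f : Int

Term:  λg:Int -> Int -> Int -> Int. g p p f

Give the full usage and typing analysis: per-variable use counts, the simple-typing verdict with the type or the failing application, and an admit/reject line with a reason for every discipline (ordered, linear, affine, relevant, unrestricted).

usage: p: 2×, f: 1×, g (bound): 1×
use order (left to right): g, p, p, f
typing: ✓ — (Int -> Int -> Int -> Int) -> Int
ordered ✗ (uses contraction: p ×2)
linear ✗ (uses contraction: p ×2)
affine ✗ (uses contraction: p ×2)
relevant ✓ (p, f, g: all used, weakening unneeded)
unrestricted ✓ (typability at (Int -> Int -> Int -> Int) -> Int is all that's needed)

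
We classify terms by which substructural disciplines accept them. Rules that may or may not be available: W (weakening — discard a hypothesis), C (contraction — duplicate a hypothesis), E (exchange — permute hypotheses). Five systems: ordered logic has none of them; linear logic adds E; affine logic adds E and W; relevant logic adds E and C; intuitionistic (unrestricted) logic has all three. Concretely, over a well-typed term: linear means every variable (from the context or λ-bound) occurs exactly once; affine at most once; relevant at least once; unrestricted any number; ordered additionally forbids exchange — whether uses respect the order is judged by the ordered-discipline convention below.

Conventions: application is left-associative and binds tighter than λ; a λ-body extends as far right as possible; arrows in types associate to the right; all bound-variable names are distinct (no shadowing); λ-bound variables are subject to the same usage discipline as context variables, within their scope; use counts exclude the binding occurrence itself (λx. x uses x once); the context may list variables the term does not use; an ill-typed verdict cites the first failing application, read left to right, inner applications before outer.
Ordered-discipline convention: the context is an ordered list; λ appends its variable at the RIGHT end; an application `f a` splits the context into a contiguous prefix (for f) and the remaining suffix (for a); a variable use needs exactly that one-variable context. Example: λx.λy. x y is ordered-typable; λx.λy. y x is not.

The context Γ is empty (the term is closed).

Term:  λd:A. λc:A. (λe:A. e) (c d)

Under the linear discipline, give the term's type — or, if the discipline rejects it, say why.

not well-typed under linear — the type mismatch rejects it
counts: d (bound): 1, c (bound): 1, e (bound): 1
use order (left to right): e, c, d
typing: ill-typed: can't apply a value of type A
summary: ordered ✗; linear ✗; affine ✗; relevant ✗; unrestricted ✗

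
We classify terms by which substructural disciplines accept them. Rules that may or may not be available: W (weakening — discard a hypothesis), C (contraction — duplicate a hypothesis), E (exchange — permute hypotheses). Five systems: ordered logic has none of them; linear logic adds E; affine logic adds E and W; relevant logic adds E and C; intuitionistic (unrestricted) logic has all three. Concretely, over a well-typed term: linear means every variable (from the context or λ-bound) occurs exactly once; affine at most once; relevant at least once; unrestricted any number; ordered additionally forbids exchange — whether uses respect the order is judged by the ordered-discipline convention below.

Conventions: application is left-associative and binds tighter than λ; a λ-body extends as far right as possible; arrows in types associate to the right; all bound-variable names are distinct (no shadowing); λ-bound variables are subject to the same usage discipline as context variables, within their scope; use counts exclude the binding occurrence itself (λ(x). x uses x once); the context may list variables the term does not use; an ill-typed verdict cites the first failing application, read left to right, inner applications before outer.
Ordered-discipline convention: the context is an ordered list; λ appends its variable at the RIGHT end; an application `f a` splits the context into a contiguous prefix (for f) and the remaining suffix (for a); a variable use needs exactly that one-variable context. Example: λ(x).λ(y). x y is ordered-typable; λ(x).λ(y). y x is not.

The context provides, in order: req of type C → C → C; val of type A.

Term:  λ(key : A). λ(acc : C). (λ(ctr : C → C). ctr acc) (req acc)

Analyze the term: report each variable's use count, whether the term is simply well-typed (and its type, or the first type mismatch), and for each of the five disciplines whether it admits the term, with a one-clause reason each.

variable uses: req=1, val=0, key (λ-bound)=0, acc (λ-bound)=2, ctr (λ-bound)=1
left-to-right use order: ctr, acc, req, acc
typing: well-typed — term : A → C → C
ordered: ✗ — repeated use of acc ×2; val, key never used (weakening)
linear: ✗ — repeated use of acc ×2; val, key never used (weakening)
affine: ✗ — repeated use of acc ×2
relevant: ✗ — val, key never used (weakening)
unrestricted: ✓ — well-typed at A → C → C; no restrictions here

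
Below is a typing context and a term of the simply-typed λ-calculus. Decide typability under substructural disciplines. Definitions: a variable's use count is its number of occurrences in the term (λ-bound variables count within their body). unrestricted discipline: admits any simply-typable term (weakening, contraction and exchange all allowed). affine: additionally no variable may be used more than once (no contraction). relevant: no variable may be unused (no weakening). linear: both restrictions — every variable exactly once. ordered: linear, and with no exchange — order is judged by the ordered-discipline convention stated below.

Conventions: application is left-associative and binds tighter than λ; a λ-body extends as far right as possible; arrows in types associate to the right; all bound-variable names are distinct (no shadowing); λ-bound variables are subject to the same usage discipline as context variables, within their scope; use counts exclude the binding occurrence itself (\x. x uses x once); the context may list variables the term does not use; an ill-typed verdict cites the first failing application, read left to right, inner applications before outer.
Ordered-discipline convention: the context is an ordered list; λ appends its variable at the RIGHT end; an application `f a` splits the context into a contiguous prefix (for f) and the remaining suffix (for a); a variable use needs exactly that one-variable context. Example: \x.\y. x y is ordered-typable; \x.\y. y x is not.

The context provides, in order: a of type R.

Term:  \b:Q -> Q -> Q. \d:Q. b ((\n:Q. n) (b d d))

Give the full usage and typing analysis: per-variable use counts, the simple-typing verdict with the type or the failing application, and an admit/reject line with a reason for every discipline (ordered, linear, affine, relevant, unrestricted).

usage: a=0, b (bound)=2, d (bound)=2, n (bound)=1
use order (left to right): b, n, b, d, d
typing: well-typed at (Q -> Q -> Q) -> Q -> Q -> Q
ordered ✗ (b ×2, d ×2 used more than once (contraction); a never used (weakening))
linear ✗ (b ×2, d ×2 used more than once (contraction); a never used (weakening))
affine ✗ (b ×2, d ×2 used more than once (contraction))
relevant ✗ (a never used (weakening))
unrestricted ✓ (typability at (Q -> Q -> Q) -> Q -> Q -> Q is all that's needed)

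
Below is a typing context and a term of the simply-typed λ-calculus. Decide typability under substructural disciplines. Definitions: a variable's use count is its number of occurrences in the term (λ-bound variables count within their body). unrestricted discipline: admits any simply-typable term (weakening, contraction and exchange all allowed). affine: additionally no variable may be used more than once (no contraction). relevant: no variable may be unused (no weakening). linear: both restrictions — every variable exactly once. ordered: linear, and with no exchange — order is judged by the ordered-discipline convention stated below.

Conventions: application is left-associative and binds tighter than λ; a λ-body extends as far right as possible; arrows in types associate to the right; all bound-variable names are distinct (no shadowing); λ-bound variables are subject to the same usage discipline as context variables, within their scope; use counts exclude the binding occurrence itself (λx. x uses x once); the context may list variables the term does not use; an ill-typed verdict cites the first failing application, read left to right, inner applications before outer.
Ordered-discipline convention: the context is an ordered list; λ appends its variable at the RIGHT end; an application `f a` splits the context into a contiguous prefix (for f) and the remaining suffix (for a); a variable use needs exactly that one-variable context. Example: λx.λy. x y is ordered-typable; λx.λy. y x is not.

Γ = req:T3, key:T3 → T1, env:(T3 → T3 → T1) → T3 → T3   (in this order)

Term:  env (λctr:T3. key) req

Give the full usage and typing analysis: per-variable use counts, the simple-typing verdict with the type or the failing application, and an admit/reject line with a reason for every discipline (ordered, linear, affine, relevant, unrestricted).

counts: req: 1; key: 1; env: 1; ctr (λ-bound): 0
order of uses: env, key, req
typing: ✓ — T3
ordered: ✗ — ctr left unused
linear: ✗ — ctr left unused
affine: ✓ — no duplicate uses among req, key, env, ctr
relevant: ✗ — ctr left unused
unrestricted: ✓ — type-checks (T3) and nothing is barred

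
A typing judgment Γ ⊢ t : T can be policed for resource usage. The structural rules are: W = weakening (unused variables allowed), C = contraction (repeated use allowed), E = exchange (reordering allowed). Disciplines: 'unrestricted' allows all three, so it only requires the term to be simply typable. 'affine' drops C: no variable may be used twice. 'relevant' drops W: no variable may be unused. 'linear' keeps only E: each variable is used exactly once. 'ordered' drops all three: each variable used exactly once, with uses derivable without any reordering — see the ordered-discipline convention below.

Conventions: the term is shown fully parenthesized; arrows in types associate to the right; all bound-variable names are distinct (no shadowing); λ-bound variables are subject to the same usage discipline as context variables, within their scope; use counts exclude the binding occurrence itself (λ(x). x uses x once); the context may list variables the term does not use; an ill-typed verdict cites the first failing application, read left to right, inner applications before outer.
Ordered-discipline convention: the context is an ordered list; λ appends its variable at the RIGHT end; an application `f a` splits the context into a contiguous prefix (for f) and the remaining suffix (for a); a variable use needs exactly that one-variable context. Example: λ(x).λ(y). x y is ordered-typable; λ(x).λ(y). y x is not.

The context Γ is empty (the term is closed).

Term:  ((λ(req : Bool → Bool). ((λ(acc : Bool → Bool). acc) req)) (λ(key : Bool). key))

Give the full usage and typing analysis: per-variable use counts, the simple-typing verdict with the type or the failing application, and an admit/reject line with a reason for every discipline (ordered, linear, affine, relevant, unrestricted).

variable uses: req (bound): 1; acc (bound): 1; key (bound): 1
left-to-right use order: acc, req, key
typing: ✓ — Bool → Bool
ordered ✓ (single-use (req, acc, key), ordered derivation ok)
linear ✓ (exactly-once usage across req, acc, key)
affine ✓ (req, acc, key: no repeats, contraction unneeded)
relevant ✓ (req, acc, key: all used, weakening unneeded)
unrestricted ✓ (type-checks (Bool → Bool) and nothing is barred)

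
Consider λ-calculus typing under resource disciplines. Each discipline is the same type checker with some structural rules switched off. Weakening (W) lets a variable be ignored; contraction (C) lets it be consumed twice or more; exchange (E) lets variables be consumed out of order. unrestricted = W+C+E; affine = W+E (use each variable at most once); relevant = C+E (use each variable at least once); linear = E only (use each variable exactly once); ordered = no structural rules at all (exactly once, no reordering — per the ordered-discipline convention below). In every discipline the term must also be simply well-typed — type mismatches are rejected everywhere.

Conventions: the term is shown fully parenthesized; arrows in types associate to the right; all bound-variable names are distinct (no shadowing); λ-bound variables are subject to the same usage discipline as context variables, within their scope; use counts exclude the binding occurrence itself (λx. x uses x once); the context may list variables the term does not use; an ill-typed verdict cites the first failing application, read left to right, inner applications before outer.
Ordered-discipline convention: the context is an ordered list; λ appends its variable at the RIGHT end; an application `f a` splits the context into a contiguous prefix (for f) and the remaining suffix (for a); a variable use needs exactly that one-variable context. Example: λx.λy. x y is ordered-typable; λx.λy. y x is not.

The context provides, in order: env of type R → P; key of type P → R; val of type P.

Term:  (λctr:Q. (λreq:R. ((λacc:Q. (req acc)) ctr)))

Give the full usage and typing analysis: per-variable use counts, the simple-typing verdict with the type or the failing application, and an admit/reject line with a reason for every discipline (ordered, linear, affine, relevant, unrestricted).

use counts: env=0, key=0, val=0, ctr [bound]=1, req [bound]=1, acc [bound]=1
order of uses: req, acc, ctr
typing: ill-typed: non-arrow in function slot: R
ordered ✗ (not simply typable)
linear ✗ (fails simple typing)
affine ✗ (a type mismatch blocks all five)
relevant ✗ (the type mismatch rejects it)
unrestricted ✗ (not simply typable)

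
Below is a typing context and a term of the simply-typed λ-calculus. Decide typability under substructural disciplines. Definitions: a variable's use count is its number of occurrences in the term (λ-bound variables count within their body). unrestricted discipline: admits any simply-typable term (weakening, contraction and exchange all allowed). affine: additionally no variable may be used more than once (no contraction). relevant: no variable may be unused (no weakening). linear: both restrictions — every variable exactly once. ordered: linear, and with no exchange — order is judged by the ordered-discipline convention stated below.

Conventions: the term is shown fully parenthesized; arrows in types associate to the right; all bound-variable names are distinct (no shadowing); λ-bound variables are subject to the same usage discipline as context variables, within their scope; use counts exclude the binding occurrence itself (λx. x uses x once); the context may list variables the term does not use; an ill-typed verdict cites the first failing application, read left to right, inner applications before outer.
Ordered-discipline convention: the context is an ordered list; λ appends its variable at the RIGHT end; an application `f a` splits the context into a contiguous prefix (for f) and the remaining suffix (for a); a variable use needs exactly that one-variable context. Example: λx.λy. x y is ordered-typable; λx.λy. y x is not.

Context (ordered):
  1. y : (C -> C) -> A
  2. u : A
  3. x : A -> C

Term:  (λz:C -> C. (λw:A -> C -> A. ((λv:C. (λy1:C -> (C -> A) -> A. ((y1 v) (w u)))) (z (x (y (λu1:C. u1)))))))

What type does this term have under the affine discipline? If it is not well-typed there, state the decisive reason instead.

term : (C -> C) -> (A -> C -> A) -> (C -> (C -> A) -> A) -> A
variable uses: y ×1; u ×1; x ×1; z (bound) ×1; w (bound) ×1; v (bound) ×1; y1 (bound) ×1; u1 (bound) ×1
left-to-right use order: y1, v, w, u, z, x, y, u1
typing: ✓ — (C -> C) -> (A -> C -> A) -> (C -> (C -> A) -> A) -> A
summary: ordered ✗; linear ✓; affine ✓; relevant ✓; unrestricted ✓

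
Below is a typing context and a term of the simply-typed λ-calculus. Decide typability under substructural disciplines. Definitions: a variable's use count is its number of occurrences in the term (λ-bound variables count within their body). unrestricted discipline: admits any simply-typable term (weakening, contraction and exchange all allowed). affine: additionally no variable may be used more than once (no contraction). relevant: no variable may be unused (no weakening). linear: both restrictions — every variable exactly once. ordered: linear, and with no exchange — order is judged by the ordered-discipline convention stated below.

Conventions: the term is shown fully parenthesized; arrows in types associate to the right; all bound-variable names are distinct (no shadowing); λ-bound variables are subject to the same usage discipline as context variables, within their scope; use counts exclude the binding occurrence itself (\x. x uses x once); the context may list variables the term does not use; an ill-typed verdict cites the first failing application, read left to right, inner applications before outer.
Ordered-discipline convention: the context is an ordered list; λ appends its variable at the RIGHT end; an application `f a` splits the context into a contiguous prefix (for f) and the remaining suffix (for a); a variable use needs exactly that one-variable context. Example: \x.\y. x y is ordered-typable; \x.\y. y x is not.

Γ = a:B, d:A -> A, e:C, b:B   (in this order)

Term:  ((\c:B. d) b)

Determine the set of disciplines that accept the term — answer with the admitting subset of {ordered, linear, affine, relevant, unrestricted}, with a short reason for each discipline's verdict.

accepted by: affine, unrestricted
usage: a: 0×, d: 1×, e: 0×, b: 1×, c [bound]: 0×
uses in reading order: d, b
typing: the term checks, with type A -> A
ordered: ✗ — needs weakening: a, e, c unused
linear: ✗ — needs weakening: a, e, c unused
affine: ✓ — none of a, d, e, b, c used more than once
relevant: ✗ — needs weakening: a, e, c unused
unrestricted: ✓ — simply typable at A -> A; W, C, E all held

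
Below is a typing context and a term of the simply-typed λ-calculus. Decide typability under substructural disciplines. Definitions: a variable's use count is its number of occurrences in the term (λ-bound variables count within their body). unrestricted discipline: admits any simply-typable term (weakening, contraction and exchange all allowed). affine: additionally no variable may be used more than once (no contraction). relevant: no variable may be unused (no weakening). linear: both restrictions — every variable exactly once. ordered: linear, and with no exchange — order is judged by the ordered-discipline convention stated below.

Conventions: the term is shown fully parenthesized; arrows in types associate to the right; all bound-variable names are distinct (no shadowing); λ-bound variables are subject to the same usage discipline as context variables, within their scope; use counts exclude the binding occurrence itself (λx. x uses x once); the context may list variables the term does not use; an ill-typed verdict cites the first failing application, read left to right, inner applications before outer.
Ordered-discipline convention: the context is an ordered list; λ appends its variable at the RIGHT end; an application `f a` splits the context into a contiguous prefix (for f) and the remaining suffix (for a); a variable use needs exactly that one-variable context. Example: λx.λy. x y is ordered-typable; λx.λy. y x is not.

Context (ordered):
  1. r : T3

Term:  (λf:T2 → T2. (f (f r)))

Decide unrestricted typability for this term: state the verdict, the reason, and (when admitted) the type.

no — not simply typable
usage: r: 1×, f (λ-bound): 2×
left-to-right use order: f, f, r
typing: ill-typed: an application expects T2 but receives T3
across the five disciplines: ordered ✗ · linear ✗ · affine ✗ · relevant ✗ · unrestricted ✗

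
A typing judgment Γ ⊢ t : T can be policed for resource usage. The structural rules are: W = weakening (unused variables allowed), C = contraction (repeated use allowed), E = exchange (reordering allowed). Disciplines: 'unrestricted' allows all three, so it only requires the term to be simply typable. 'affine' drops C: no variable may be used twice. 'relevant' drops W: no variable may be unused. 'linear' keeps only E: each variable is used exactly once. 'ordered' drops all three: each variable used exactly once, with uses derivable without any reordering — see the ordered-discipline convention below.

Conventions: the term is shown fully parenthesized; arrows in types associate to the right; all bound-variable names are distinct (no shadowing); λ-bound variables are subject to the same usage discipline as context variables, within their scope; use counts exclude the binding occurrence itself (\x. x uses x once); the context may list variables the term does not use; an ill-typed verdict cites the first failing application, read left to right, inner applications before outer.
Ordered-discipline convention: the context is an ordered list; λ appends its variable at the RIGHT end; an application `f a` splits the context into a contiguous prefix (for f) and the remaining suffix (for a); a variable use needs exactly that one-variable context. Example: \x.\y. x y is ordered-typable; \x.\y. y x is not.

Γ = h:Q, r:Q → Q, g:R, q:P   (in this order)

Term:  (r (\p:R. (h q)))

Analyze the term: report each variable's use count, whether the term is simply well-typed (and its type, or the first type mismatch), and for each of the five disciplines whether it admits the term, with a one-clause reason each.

counts: h: 1; r: 1; g: 0; q: 1; p [bound]: 0
order of uses: r, h, q
typing: ill-typed: non-arrow in function slot: Q
ordered: ✗, a type mismatch blocks all five
linear: ✗, the type mismatch rejects it
affine: ✗, not simply typable
relevant: ✗, fails simple typing
unrestricted: ✗, a type mismatch blocks all five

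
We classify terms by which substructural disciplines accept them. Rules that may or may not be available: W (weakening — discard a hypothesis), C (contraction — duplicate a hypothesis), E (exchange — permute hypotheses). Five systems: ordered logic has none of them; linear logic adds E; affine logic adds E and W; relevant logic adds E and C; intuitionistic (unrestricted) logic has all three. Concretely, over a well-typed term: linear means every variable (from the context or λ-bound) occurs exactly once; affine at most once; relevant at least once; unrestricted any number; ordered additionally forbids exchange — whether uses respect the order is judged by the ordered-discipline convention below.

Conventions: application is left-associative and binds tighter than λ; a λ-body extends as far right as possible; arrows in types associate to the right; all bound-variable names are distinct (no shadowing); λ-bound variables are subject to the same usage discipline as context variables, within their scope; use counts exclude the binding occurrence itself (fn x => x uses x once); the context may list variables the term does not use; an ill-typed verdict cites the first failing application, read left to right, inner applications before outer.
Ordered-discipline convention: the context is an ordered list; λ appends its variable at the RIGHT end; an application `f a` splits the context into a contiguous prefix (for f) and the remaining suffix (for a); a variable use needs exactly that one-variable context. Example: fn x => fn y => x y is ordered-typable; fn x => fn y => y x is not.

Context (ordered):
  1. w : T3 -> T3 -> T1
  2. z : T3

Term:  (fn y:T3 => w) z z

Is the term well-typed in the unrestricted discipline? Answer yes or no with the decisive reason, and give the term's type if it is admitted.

yes — simply typable at T3 -> T1; W, C, E all held; term : T3 -> T1
counts: w: 1×; z: 2×; y (λ-bound): 0×
use order (left to right): w, z, z
typing: the term checks, with type T3 -> T1
all disciplines: ordered ✗, linear ✗, affine ✗, relevant ✗, unrestricted ✓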